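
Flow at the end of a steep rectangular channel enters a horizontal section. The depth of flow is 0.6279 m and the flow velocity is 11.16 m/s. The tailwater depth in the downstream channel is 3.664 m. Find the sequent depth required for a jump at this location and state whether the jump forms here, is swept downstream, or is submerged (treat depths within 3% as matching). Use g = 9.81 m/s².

y₂ = 3.691 m; the jump forms here

Fr₁ = V₁/√(g·y₁) = 11.16/√(9.81×0.6279) = 4.497.
Conjugate-depth relation: y₂/y₁ = ½[√(1 + 8Fr₁²) − 1] = ½[√162.76 − 1] = 5.879.
y₂ = 5.879 × 0.6279 = 3.691 m.
Tailwater y_tw = 3.664 m: y_tw ≈ y₂, so the jump forms here.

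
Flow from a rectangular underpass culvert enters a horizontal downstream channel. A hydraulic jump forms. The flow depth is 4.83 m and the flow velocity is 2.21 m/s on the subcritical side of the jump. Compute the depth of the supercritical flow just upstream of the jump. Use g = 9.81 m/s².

y₁ = 0.847 m

Fr₂ = V₂/√(g·y₂) = 2.21/√(9.81×4.83) = 0.321.
From the momentum equation (using Fr₂), y₁/y₂ = ½[√(1 + 8Fr₂²) − 1] = ½[√1.825 − 1] = 0.175.
y₁ = 0.175 × 4.83 = 0.847 m.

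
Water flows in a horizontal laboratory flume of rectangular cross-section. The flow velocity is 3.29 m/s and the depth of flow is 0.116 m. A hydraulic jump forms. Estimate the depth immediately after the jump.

y₂ = 0.451 m

Fr₁ = V₁/√(g·y₁) = 3.29/√(9.81×0.116) = 3.08.
Conjugate-depth relation: y₂/y₁ = ½[√(1 + 8Fr₁²) − 1] = ½[√77.09 − 1] = 3.89.
y₂ = 3.89 × 0.116 = 0.451 m.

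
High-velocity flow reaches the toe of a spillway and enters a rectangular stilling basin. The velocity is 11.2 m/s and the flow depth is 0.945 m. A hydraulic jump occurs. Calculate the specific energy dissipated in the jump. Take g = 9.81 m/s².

ΔE = 2.59 m

Fr₁ = V₁/√(g·y₁) = 11.2/√(9.81×0.945) = 3.68.
Conjugate-depth relation: y₂/y₁ = ½[√(1 + 8Fr₁²) − 1] = ½[√109.2 − 1] = 4.73.
y₂ = 4.73 × 0.945 = 4.47 m.
q = V₁·y₁ = 11.2 × 0.945 = 10.6 m²/s. V₂ = q/y₂ = 10.6/4.47 = 2.37 m/s. E₁ = y₁ + V₁²/2g = 7.34 m; E₂ = y₂ + V₂²/2g = 4.75 m. ΔE = E₁ − E₂ = 2.59 m.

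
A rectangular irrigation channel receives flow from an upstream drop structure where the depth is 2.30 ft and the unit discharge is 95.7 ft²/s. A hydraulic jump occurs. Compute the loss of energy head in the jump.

ΔE = 13.9 ft

V₁ = q/y₁ = 95.7/2.30 = 41.6 ft/s. Fr₁ = V₁/√(g·y₁) = 41.6/√(32.2×2.30) = 4.83.
From the momentum equation for a rectangular channel, y₂/y₁ = ½[√(1 + 8Fr₁²) − 1] = ½[√188.0 − 1] = 6.36.
y₂ = 6.36 × 2.30 = 14.6 ft.
V₂ = q/y₂ = 95.7/14.6 = 6.55 ft/s. E₁ = y₁ + V₁²/2g = 29.2 ft; E₂ = y₂ + V₂²/2g = 15.3 ft. ΔE = E₁ − E₂ = 13.9 ft.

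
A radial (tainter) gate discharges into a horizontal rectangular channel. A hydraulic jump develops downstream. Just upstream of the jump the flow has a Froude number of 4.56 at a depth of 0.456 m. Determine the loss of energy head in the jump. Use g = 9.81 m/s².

ΔE = 2.34 m

Fr₁ = 4.56 (given).
By Bélanger, y₂/y₁ = ½[√(1 + 8Fr₁²) − 1] = ½[√167.3 − 1] = 5.97.
y₂ = 5.97 × 0.456 = 2.72 m.
V₁ = Fr₁·√(g·y₁) = 4.56×√(9.81×0.456) = 9.64 m/s; q = V₁·y₁ = 4.40 m²/s. V₂ = q/y₂ = 4.40/2.72 = 1.62 m/s. E₁ = y₁ + V₁²/2g = 5.20 m; E₂ = y₂ + V₂²/2g = 2.85 m. ΔE = E₁ − E₂ = 2.34 m.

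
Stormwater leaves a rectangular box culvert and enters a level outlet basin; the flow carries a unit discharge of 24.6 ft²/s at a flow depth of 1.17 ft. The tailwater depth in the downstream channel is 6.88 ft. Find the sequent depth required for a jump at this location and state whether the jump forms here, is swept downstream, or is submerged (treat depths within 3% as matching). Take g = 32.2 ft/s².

y₂ = 5.11 ft; the jump is submerged

V₁ = q/y₁ = 24.6/1.17 = 21.0 ft/s. Fr₁ = V₁/√(g·y₁) = 21.0/√(32.2×1.17) = 3.43.
From the momentum equation for a rectangular channel, y₂/y₁ = ½[√(1 + 8Fr₁²) − 1] = ½[√94.87 − 1] = 4.37.
y₂ = 4.37 × 1.17 = 5.11 ft.
Tailwater y_tw = 6.88 ft: y_tw > y₂, so the jump is submerged.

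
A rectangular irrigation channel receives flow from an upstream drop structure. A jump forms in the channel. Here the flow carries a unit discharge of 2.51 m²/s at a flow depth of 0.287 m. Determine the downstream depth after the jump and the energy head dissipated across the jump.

y₂ = 1.98 m; ΔE = 2.13 m

V₁ = q/y₁ = 2.51/0.287 = 8.75 m/s. Fr₁ = V₁/√(g·y₁) = 8.75/√(9.81×0.287) = 5.21.
By Bélanger, y₂/y₁ = ½[√(1 + 8Fr₁²) − 1] = ½[√218.3 − 1] = 6.89.
y₂ = 6.89 × 0.287 = 1.98 m.
Head loss: ΔE = (y₂ − y₁)³/(4y₁y₂) = (1.98 − 0.287)³/(4×0.287×1.98) = 4.83/2.27 = 2.13 m.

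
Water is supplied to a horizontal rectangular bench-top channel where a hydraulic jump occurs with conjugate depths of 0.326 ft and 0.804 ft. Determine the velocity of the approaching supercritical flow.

V₁ = 6.70 ft/s

For a rectangular channel the momentum equation gives q² = ½·g·y₁·y₂·(y₁ + y₂) = ½×32.2×0.326×0.804×1.13 = 4.77.
q = √4.77 = 2.18 ft²/s.
V₁ = q/y₁ = 2.18/0.326 = 6.70 ft/s.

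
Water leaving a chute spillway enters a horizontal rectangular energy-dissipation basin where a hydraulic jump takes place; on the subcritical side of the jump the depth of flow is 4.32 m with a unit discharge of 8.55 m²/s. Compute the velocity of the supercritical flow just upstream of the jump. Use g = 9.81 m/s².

V₂ = q/y₂ = 8.55/4.32 = 1.98 m/s; Fr₂ = V₂/√(g·y₂) = 0.304.
From the momentum equation (using Fr₂), y₁/y₂ = ½[√(1 + 8Fr₂²) − 1] = ½[√1.739 − 1] = 0.159.
y₁ = 0.159 × 4.32 = 0.689 m.
V₁ = q/y₁ = 8.55/0.689 = 12.4 m/s.

V₁ = 12.4 m/s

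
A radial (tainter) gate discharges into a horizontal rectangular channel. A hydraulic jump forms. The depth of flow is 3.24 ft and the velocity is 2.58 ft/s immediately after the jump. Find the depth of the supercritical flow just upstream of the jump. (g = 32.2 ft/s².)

y₁ = 0.371 ft

Fr₂ = V₂/√(g·y₂) = 2.58/√(32.2×3.24) = 0.253.
From the momentum equation (using Fr₂), y₁/y₂ = ½[√(1 + 8Fr₂²) − 1] = ½[√1.510 − 1] = 0.114.
y₁ = 0.114 × 3.24 = 0.371 ft.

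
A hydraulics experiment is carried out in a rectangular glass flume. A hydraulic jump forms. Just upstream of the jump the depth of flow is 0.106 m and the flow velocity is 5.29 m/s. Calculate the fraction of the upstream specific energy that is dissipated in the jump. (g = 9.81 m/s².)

ΔE/E₁ = 0.506 (50.6%)

Fr₁ = V₁/√(g·y₁) = 5.29/√(9.81×0.106) = 5.19.
By Bélanger, y₂/y₁ = ½[√(1 + 8Fr₁²) − 1] = ½[√216.3 − 1] = 6.85.
y₂ = 6.85 × 0.106 = 0.726 m.
E₁ = y₁ + V₁²/2g = 1.53 m. ΔE = (y₂ − y₁)³/(4y₁y₂) = 0.775 m. ΔE/E₁ = 0.775/1.53 = 0.506.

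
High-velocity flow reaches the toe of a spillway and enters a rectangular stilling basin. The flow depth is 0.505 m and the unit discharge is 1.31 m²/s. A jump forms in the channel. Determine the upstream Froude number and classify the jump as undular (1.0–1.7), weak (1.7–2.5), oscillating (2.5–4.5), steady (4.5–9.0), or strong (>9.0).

Fr₁ = 1.17; undular jump

V₁ = q/y₁ = 1.31/0.505 = 2.59 m/s. Fr₁ = V₁/√(g·y₁) = 2.59/√(9.81×0.505) = 1.17.
Fr₁ = 1.17 lies in the undular range.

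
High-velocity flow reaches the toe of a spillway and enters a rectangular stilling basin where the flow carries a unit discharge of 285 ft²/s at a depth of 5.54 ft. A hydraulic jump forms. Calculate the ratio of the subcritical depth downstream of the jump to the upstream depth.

y₂/y₁ = 4.97

V₁ = q/y₁ = 285/5.54 = 51.4 ft/s. Fr₁ = V₁/√(g·y₁) = 51.4/√(32.2×5.54) = 3.85.
Bélanger equation: y₂/y₁ = ½[√(1 + 8Fr₁²) − 1] = ½[√119.7 − 1] = 4.97.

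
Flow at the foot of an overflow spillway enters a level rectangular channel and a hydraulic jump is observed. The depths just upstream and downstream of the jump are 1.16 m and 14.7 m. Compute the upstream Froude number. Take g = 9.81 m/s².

Fr₁ = 9.31

For a rectangular channel the momentum equation gives q² = ½·g·y₁·y₂·(y₁ + y₂) = ½×9.81×1.16×14.7×15.9 = 1327.
q = √1327 = 36.4 m²/s.
V₁ = q/y₁ = 31.4 m/s; Fr₁ = V₁/√(g·y₁) = 9.31.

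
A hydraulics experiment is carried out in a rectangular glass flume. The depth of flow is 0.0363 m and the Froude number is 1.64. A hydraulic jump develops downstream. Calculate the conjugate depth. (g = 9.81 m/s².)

y₂ = 0.0680 m

Fr₁ = 1.64 (given).
From the momentum equation for a rectangular channel, y₂/y₁ = ½[√(1 + 8Fr₁²) − 1] = ½[√22.52 − 1] = 1.87.
y₂ = 1.87 × 0.0363 = 0.0680 m.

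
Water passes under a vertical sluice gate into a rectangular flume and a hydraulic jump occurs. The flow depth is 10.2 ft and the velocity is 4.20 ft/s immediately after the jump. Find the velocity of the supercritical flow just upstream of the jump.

Fr₂ = V₂/√(g·y₂) = 4.20/√(32.2×10.2) = 0.232.
The Bélanger relation is symmetric: y₁/y₂ = ½[√(1 + 8Fr₂²) − 1] = ½[√1.430 − 1] = 0.0978.
y₁ = 0.0978 × 10.2 = 0.998 ft.
V₁ = q/y₁ = 42.8/0.998 = 42.9 ft/s.

V₁ = 42.9 ft/s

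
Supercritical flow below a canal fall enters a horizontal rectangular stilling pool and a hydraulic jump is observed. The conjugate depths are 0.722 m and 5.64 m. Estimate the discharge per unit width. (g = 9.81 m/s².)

For a rectangular channel the momentum equation gives q² = ½·g·y₁·y₂·(y₁ + y₂) = ½×9.81×0.722×5.64×6.36 = 127.
q = √127 = 11.3 m²/s.

q = 11.3 m²/s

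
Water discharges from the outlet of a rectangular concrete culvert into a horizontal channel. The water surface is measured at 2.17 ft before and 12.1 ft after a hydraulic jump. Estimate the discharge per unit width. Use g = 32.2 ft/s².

For a rectangular channel the momentum equation gives q² = ½·g·y₁·y₂·(y₁ + y₂) = ½×32.2×2.17×12.1×14.3 = 6032.
q = √6032 = 77.7 ft²/s.

q = 77.7 ft²/s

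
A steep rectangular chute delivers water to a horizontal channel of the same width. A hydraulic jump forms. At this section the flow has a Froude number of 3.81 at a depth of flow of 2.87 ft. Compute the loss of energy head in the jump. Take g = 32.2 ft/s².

Fr₁ = 3.81 (given).
By Bélanger, y₂/y₁ = ½[√(1 + 8Fr₁²) − 1] = ½[√117.1 − 1] = 4.91.
y₂ = 4.91 × 2.87 = 14.1 ft.
Head loss: ΔE = (y₂ − y₁)³/(4y₁y₂) = (14.1 − 2.87)³/(4×2.87×14.1) = 1415/162 = 8.74 ft.

ΔE = 8.74 ft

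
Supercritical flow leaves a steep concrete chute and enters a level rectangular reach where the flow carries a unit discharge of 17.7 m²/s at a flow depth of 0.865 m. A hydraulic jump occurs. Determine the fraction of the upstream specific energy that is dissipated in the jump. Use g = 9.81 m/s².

ΔE/E₁ = 0.621 (62.1%)

V₁ = q/y₁ = 17.7/0.865 = 20.5 m/s. Fr₁ = V₁/√(g·y₁) = 20.5/√(9.81×0.865) = 7.02.
Bélanger equation: y₂/y₁ = ½[√(1 + 8Fr₁²) − 1] = ½[√395.7 − 1] = 9.45.
y₂ = 9.45 × 0.865 = 8.17 m.
E₁ = y₁ + V₁²/2g = 22.2 m. ΔE = (y₂ − y₁)³/(4y₁y₂) = 13.8 m. ΔE/E₁ = 13.8/22.2 = 0.621.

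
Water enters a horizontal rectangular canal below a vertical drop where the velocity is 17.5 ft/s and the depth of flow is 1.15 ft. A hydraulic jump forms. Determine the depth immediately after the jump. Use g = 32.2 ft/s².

Fr₁ = V₁/√(g·y₁) = 17.5/√(32.2×1.15) = 2.88.
By Bélanger, y₂/y₁ = ½[√(1 + 8Fr₁²) − 1] = ½[√67.16 − 1] = 3.60.
y₂ = 3.60 × 1.15 = 4.14 ft.

y₂ = 4.14 ft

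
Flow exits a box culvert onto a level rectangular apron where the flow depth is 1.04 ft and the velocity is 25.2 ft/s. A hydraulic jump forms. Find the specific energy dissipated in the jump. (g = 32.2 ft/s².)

Fr₁ = V₁/√(g·y₁) = 25.2/√(32.2×1.04) = 4.35.
Sequent-depth ratio: y₂/y₁ = ½[√(1 + 8Fr₁²) − 1] = ½[√152.7 − 1] = 5.68.
y₂ = 5.68 × 1.04 = 5.91 ft.
Head loss: ΔE = (y₂ − y₁)³/(4y₁y₂) = (5.91 − 1.04)³/(4×1.04×5.91) = 115/24.6 = 4.69 ft.

ΔE = 4.69 ft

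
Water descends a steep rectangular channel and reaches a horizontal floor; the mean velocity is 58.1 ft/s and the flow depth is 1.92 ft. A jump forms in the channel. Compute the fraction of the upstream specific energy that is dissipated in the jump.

Fr₁ = V₁/√(g·y₁) = 58.1/√(32.2×1.92) = 7.39.
Sequent-depth ratio: y₂/y₁ = ½[√(1 + 8Fr₁²) − 1] = ½[√437.8 − 1] = 9.96.
y₂ = 9.96 × 1.92 = 19.1 ft.
E₁ = y₁ + V₁²/2g = 54.3 ft. ΔE = (y₂ − y₁)³/(4y₁y₂) = 34.7 ft. ΔE/E₁ = 34.7/54.3 = 0.638.

ΔE/E₁ = 0.638 (63.8%)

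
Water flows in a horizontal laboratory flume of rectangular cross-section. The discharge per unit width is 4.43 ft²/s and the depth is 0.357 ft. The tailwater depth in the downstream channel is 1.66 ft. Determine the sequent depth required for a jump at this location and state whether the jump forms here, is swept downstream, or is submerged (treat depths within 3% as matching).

V₁ = q/y₁ = 4.43/0.357 = 12.4 ft/s. Fr₁ = V₁/√(g·y₁) = 12.4/√(32.2×0.357) = 3.66.
Conjugate-depth relation: y₂/y₁ = ½[√(1 + 8Fr₁²) − 1] = ½[√108.2 − 1] = 4.70.
y₂ = 4.70 × 0.357 = 1.68 ft.
Tailwater y_tw = 1.66 ft: y_tw ≈ y₂, so the jump forms here.

y₂ = 1.68 ft; the jump forms here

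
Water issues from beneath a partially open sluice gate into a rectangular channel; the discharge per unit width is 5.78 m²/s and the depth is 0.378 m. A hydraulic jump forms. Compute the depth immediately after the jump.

y₂ = 4.06 m

V₁ = q/y₁ = 5.78/0.378 = 15.3 m/s. Fr₁ = V₁/√(g·y₁) = 15.3/√(9.81×0.378) = 7.94.
Sequent-depth ratio: y₂/y₁ = ½[√(1 + 8Fr₁²) − 1] = ½[√505.4 − 1] = 10.7.
y₂ = 10.7 × 0.378 = 4.06 m.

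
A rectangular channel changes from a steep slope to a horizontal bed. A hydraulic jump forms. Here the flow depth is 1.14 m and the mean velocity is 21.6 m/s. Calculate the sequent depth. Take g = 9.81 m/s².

y₂ = 9.86 m

Fr₁ = V₁/√(g·y₁) = 21.6/√(9.81×1.14) = 6.46.
Sequent-depth ratio: y₂/y₁ = ½[√(1 + 8Fr₁²) − 1] = ½[√334.8 − 1] = 8.65.
y₂ = 8.65 × 1.14 = 9.86 m.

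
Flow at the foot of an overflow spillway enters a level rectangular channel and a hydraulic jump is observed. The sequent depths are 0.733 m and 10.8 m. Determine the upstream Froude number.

Fr₁ = 10.8

For a rectangular channel the momentum equation gives q² = ½·g·y₁·y₂·(y₁ + y₂) = ½×9.81×0.733×10.8×11.5 = 448.
q = √448 = 21.2 m²/s.
V₁ = q/y₁ = 28.9 m/s; Fr₁ = V₁/√(g·y₁) = 10.8.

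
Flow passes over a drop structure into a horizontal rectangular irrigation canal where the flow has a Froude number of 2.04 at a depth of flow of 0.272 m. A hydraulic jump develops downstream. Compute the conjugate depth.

Fr₁ = 2.04 (given).
Bélanger equation: y₂/y₁ = ½[√(1 + 8Fr₁²) − 1] = ½[√34.29 − 1] = 2.43.
y₂ = 2.43 × 0.272 = 0.660 m.

y₂ = 0.660 m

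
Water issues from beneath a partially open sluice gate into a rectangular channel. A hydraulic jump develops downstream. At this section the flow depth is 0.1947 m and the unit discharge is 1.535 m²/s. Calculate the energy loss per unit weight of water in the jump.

V₁ = q/y₁ = 1.535/0.1947 = 7.884 m/s. Fr₁ = V₁/√(g·y₁) = 7.884/√(9.81×0.1947) = 5.705.
By Bélanger, y₂/y₁ = ½[√(1 + 8Fr₁²) − 1] = ½[√261.34 − 1] = 7.583.
y₂ = 7.583 × 0.1947 = 1.476 m.
Head loss: ΔE = (y₂ − y₁)³/(4y₁y₂) = (1.476 − 0.1947)³/(4×0.1947×1.476) = 2.106/1.150 = 1.831 m.

ΔE = 1.831 m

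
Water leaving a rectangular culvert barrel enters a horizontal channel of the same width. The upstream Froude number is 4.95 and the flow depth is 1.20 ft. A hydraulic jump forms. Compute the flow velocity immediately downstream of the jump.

V₂ = 4.72 ft/s

Fr₁ = 4.95 (given).
Conjugate-depth relation: y₂/y₁ = ½[√(1 + 8Fr₁²) − 1] = ½[√197.0 − 1] = 6.52.
y₂ = 6.52 × 1.20 = 7.82 ft.
V₁ = Fr₁·√(g·y₁) = 4.95×√(32.2×1.20) = 30.8 ft/s; q = V₁·y₁ = 36.9 ft²/s.
V₂ = q/y₂ = 36.9/7.82 = 4.72 ft/s.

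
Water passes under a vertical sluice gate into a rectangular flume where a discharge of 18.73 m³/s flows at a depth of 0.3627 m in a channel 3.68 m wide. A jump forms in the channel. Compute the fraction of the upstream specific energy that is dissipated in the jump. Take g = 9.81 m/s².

ΔE/E₁ = 0.640 (64.0%)

q = Q/b = 18.73/3.68 = 5.090 m²/s; V₁ = q/y₁ = 14.03 m/s. Fr₁ = V₁/√(g·y₁) = 7.439.
From the momentum equation for a rectangular channel, y₂/y₁ = ½[√(1 + 8Fr₁²) − 1] = ½[√443.75 − 1] = 10.03.
y₂ = 10.03 × 0.3627 = 3.639 m.
E₁ = y₁ + V₁²/2g = 10.40 m. ΔE = (y₂ − y₁)³/(4y₁y₂) = 6.661 m. ΔE/E₁ = 6.661/10.40 = 0.640.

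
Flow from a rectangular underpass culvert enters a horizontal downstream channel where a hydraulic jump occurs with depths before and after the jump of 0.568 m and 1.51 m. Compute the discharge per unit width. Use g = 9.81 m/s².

For a rectangular channel the momentum equation gives q² = ½·g·y₁·y₂·(y₁ + y₂) = ½×9.81×0.568×1.51×2.08 = 8.74.
q = √8.74 = 2.96 m²/s.

q = 2.96 m²/s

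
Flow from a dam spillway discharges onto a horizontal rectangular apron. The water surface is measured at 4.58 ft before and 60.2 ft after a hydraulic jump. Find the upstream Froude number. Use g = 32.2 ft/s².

Fr₁ = 9.64

For a rectangular channel the momentum equation gives q² = ½·g·y₁·y₂·(y₁ + y₂) = ½×32.2×4.58×60.2×64.8 = 287560.
q = √287560 = 536 ft²/s.
V₁ = q/y₁ = 117 ft/s; Fr₁ = V₁/√(g·y₁) = 9.64.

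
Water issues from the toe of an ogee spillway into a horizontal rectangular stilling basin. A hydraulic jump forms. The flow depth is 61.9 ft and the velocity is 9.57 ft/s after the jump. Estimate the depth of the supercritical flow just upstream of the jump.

Fr₂ = V₂/√(g·y₂) = 9.57/√(32.2×61.9) = 0.214.
The Bélanger relation is symmetric: y₁/y₂ = ½[√(1 + 8Fr₂²) − 1] = ½[√1.368 − 1] = 0.0847.
y₁ = 0.0847 × 61.9 = 5.24 ft.

y₁ = 5.24 ft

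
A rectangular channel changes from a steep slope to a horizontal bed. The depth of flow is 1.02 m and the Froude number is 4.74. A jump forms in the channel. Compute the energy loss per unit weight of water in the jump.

Fr₁ = 4.74 (given).
Sequent-depth ratio: y₂/y₁ = ½[√(1 + 8Fr₁²) − 1] = ½[√180.7 − 1] = 6.22.
y₂ = 6.22 × 1.02 = 6.35 m.
V₁ = Fr₁·√(g·y₁) = 4.74×√(9.81×1.02) = 15.0 m/s; q = V₁·y₁ = 15.3 m²/s. V₂ = q/y₂ = 15.3/6.35 = 2.41 m/s. E₁ = y₁ + V₁²/2g = 12.5 m; E₂ = y₂ + V₂²/2g = 6.64 m. ΔE = E₁ − E₂ = 5.84 m.

ΔE = 5.84 m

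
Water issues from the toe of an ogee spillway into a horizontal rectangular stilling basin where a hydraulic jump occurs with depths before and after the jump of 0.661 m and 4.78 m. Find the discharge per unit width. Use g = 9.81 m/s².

For a rectangular channel the momentum equation gives q² = ½·g·y₁·y₂·(y₁ + y₂) = ½×9.81×0.661×4.78×5.44 = 84.3.
q = √84.3 = 9.18 m²/s.

q = 9.18 m²/s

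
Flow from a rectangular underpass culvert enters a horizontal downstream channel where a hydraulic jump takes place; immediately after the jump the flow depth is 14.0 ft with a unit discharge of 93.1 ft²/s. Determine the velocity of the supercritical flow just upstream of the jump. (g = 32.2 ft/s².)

V₂ = q/y₂ = 93.1/14.0 = 6.65 ft/s; Fr₂ = V₂/√(g·y₂) = 0.313.
From the momentum equation (using Fr₂), y₁/y₂ = ½[√(1 + 8Fr₂²) − 1] = ½[√1.785 − 1] = 0.168.
y₁ = 0.168 × 14.0 = 2.35 ft.
V₁ = q/y₁ = 93.1/2.35 = 39.6 ft/s.

V₁ = 39.6 ft/s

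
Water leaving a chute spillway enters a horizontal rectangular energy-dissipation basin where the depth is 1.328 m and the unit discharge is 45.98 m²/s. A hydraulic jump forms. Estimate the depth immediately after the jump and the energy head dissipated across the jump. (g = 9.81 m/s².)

V₁ = q/y₁ = 45.98/1.328 = 34.62 m/s. Fr₁ = V₁/√(g·y₁) = 34.62/√(9.81×1.328) = 9.593.
By Bélanger, y₂/y₁ = ½[√(1 + 8Fr₁²) − 1] = ½[√737.15 − 1] = 13.08.
y₂ = 13.08 × 1.328 = 17.36 m.
V₂ = q/y₂ = 45.98/17.36 = 2.648 m/s. E₁ = y₁ + V₁²/2g = 62.43 m; E₂ = y₂ + V₂²/2g = 17.72 m. ΔE = E₁ − E₂ = 44.71 m.

y₂ = 17.36 m; ΔE = 44.71 m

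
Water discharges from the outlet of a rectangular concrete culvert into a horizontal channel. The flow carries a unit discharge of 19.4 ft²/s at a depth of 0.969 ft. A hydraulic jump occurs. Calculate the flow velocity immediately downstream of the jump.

V₁ = q/y₁ = 19.4/0.969 = 20.0 ft/s. Fr₁ = V₁/√(g·y₁) = 20.0/√(32.2×0.969) = 3.58.
From the momentum equation for a rectangular channel, y₂/y₁ = ½[√(1 + 8Fr₁²) − 1] = ½[√103.8 − 1] = 4.59.
y₂ = 4.59 × 0.969 = 4.45 ft.
V₂ = q/y₂ = 19.4/4.45 = 4.36 ft/s.

V₂ = 4.36 ft/s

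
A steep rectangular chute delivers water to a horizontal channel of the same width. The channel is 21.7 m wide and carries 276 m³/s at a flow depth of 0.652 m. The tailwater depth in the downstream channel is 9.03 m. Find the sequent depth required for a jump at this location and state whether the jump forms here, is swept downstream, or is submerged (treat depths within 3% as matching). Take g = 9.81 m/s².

q = Q/b = 276/21.7 = 12.7 m²/s; V₁ = q/y₁ = 19.5 m/s. Fr₁ = V₁/√(g·y₁) = 7.71.
From the momentum equation for a rectangular channel, y₂/y₁ = ½[√(1 + 8Fr₁²) − 1] = ½[√477.0 − 1] = 10.4.
y₂ = 10.4 × 0.652 = 6.79 m.
Tailwater y_tw = 9.03 m: y_tw > y₂, so the jump is submerged.

y₂ = 6.79 m; the jump is submerged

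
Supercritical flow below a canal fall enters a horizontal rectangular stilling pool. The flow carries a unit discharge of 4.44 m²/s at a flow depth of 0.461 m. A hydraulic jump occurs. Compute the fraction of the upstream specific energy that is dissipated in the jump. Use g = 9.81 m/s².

ΔE/E₁ = 0.448 (44.8%)

V₁ = q/y₁ = 4.44/0.461 = 9.63 m/s. Fr₁ = V₁/√(g·y₁) = 9.63/√(9.81×0.461) = 4.53.
Sequent-depth ratio: y₂/y₁ = ½[√(1 + 8Fr₁²) − 1] = ½[√165.1 − 1] = 5.92.
y₂ = 5.92 × 0.461 = 2.73 m.
E₁ = y₁ + V₁²/2g = 5.19 m. ΔE = (y₂ − y₁)³/(4y₁y₂) = 2.32 m. ΔE/E₁ = 2.32/5.19 = 0.448.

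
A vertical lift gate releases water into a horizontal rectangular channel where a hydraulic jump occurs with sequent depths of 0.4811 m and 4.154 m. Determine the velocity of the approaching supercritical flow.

For a rectangular channel the momentum equation gives q² = ½·g·y₁·y₂·(y₁ + y₂) = ½×9.81×0.4811×4.154×4.635 = 45.44.
q = √45.44 = 6.741 m²/s.
V₁ = q/y₁ = 6.741/0.4811 = 14.01 m/s.

V₁ = 14.01 m/s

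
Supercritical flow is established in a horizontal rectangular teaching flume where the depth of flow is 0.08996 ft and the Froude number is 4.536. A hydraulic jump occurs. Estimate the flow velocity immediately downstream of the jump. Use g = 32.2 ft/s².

Fr₁ = 4.536 (given).
From the momentum equation for a rectangular channel, y₂/y₁ = ½[√(1 + 8Fr₁²) − 1] = ½[√165.60 − 1] = 5.934.
y₂ = 5.934 × 0.08996 = 0.5339 ft.
V₁ = Fr₁·√(g·y₁) = 4.536×√(32.2×0.08996) = 7.720 ft/s; q = V₁·y₁ = 0.6945 ft²/s.
V₂ = q/y₂ = 0.6945/0.5339 = 1.301 ft/s.

V₂ = 1.301 ft/s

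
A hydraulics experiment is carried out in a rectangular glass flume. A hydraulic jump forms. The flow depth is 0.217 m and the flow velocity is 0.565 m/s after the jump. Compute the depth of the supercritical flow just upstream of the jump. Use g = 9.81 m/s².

Fr₂ = V₂/√(g·y₂) = 0.565/√(9.81×0.217) = 0.387.
From the momentum equation (using Fr₂), y₁/y₂ = ½[√(1 + 8Fr₂²) − 1] = ½[√2.200 − 1] = 0.242.
y₁ = 0.242 × 0.217 = 0.0524 m.

y₁ = 0.0524 m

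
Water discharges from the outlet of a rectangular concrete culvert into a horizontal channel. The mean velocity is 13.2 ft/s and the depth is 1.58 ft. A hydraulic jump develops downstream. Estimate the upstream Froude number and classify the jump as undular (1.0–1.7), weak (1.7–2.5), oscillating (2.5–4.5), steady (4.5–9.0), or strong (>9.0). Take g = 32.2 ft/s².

Fr₁ = 1.85; weak jump

Fr₁ = V₁/√(g·y₁) = 13.2/√(32.2×1.58) = 1.85.
Fr₁ = 1.85 lies in the weak range.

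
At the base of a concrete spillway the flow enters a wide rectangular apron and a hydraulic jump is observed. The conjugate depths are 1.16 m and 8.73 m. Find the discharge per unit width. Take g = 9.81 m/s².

For a rectangular channel the momentum equation gives q² = ½·g·y₁·y₂·(y₁ + y₂) = ½×9.81×1.16×8.73×9.89 = 491.
q = √491 = 22.2 m²/s.

q = 22.2 m²/s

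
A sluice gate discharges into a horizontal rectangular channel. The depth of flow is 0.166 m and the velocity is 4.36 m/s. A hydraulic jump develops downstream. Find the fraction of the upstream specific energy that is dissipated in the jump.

ΔE/E₁ = 0.318 (31.8%)

Fr₁ = V₁/√(g·y₁) = 4.36/√(9.81×0.166) = 3.42.
By Bélanger, y₂/y₁ = ½[√(1 + 8Fr₁²) − 1] = ½[√94.39 − 1] = 4.36.
y₂ = 4.36 × 0.166 = 0.723 m.
E₁ = y₁ + V₁²/2g = 1.13 m. ΔE = (y₂ − y₁)³/(4y₁y₂) = 0.360 m. ΔE/E₁ = 0.360/1.13 = 0.318.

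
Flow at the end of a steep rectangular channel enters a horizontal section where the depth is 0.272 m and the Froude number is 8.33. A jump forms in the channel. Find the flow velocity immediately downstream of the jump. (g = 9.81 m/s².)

V₂ = 1.21 m/s

Fr₁ = 8.33 (given).
Bélanger equation: y₂/y₁ = ½[√(1 + 8Fr₁²) − 1] = ½[√556.1 − 1] = 11.3.
y₂ = 11.3 × 0.272 = 3.07 m.
V₁ = Fr₁·√(g·y₁) = 8.33×√(9.81×0.272) = 13.6 m/s; q = V₁·y₁ = 3.70 m²/s.
V₂ = q/y₂ = 3.70/3.07 = 1.21 m/s.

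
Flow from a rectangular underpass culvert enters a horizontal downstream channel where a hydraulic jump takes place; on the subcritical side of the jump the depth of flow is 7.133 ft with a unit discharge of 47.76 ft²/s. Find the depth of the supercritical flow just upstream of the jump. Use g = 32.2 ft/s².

y₁ = 2.142 ft

V₂ = q/y₂ = 47.76/7.133 = 6.696 ft/s; Fr₂ = V₂/√(g·y₂) = 0.4418.
Applying the sequent-depth relation in reverse, y₁/y₂ = ½[√(1 + 8Fr₂²) − 1] = ½[√2.5615 − 1] = 0.3002.
y₁ = 0.3002 × 7.133 = 2.142 ft.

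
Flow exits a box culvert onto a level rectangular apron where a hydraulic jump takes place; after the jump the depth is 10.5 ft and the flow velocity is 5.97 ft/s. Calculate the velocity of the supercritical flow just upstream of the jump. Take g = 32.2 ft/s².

V₁ = 33.4 ft/s

Fr₂ = V₂/√(g·y₂) = 5.97/√(32.2×10.5) = 0.325.
From the momentum equation (using Fr₂), y₁/y₂ = ½[√(1 + 8Fr₂²) − 1] = ½[√1.843 − 1] = 0.179.
y₁ = 0.179 × 10.5 = 1.88 ft.
V₁ = q/y₁ = 62.7/1.88 = 33.4 ft/s.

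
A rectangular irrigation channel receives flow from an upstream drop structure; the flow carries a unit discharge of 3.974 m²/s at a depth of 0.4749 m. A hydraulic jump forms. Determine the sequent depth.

y₂ = 2.377 m

V₁ = q/y₁ = 3.974/0.4749 = 8.368 m/s. Fr₁ = V₁/√(g·y₁) = 8.368/√(9.81×0.4749) = 3.877.
Bélanger equation: y₂/y₁ = ½[√(1 + 8Fr₁²) − 1] = ½[√121.25 − 1] = 5.006.
y₂ = 5.006 × 0.4749 = 2.377 m.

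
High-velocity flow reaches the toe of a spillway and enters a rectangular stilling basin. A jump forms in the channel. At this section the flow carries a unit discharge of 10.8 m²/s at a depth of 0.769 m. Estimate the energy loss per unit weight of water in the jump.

V₁ = q/y₁ = 10.8/0.769 = 14.0 m/s. Fr₁ = V₁/√(g·y₁) = 14.0/√(9.81×0.769) = 5.11.
Sequent-depth ratio: y₂/y₁ = ½[√(1 + 8Fr₁²) − 1] = ½[√210.2 − 1] = 6.75.
y₂ = 6.75 × 0.769 = 5.19 m.
Head loss: ΔE = (y₂ − y₁)³/(4y₁y₂) = (5.19 − 0.769)³/(4×0.769×5.19) = 86.4/16.0 = 5.41 m.

ΔE = 5.41 m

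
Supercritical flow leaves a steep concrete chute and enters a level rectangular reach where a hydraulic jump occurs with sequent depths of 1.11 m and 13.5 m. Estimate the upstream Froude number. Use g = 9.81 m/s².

Fr₁ = 8.95

For a rectangular channel the momentum equation gives q² = ½·g·y₁·y₂·(y₁ + y₂) = ½×9.81×1.11×13.5×14.6 = 1074.
q = √1074 = 32.8 m²/s.
V₁ = q/y₁ = 29.5 m/s; Fr₁ = V₁/√(g·y₁) = 8.95.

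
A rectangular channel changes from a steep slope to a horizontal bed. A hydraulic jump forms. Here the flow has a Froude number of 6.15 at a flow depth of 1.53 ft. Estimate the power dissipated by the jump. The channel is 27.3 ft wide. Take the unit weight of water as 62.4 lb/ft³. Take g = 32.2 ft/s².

Fr₁ = 6.15 (given).
Bélanger equation: y₂/y₁ = ½[√(1 + 8Fr₁²) − 1] = ½[√303.6 − 1] = 8.21.
y₂ = 8.21 × 1.53 = 12.6 ft.
V₁ = Fr₁·√(g·y₁) = 6.15×√(32.2×1.53) = 43.2 ft/s; q = V₁·y₁ = 66.0 ft²/s. V₂ = q/y₂ = 66.0/12.6 = 5.26 ft/s. E₁ = y₁ + V₁²/2g = 30.5 ft; E₂ = y₂ + V₂²/2g = 13.0 ft. ΔE = E₁ − E₂ = 17.5 ft.
Q = q·b = 66.0 × 27.3 = 1803 cfs. P = γ·Q·ΔE/550 = 62.4 × 1803 × 17.5 / 550 = 3574 hp.

P = 3574 hp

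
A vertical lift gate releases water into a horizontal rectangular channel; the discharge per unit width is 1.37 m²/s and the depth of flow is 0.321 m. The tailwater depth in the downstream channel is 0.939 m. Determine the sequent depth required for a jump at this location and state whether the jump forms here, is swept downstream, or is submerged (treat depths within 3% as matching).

y₂ = 0.943 m; the jump forms here

V₁ = q/y₁ = 1.37/0.321 = 4.27 m/s. Fr₁ = V₁/√(g·y₁) = 4.27/√(9.81×0.321) = 2.41.
Bélanger equation: y₂/y₁ = ½[√(1 + 8Fr₁²) − 1] = ½[√47.28 − 1] = 2.94.
y₂ = 2.94 × 0.321 = 0.943 m.
Tailwater y_tw = 0.939 m: y_tw ≈ y₂, so the jump forms here.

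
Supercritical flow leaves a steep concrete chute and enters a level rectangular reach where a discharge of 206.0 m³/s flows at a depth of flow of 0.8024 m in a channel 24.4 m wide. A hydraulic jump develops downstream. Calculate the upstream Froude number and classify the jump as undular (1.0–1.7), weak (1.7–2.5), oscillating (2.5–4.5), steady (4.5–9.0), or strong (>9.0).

q = Q/b = 206.0/24.4 = 8.443 m²/s; V₁ = q/y₁ = 10.52 m/s. Fr₁ = V₁/√(g·y₁) = 3.750.
Fr₁ = 3.750 lies in the oscillating range.

Fr₁ = 3.750; oscillating jump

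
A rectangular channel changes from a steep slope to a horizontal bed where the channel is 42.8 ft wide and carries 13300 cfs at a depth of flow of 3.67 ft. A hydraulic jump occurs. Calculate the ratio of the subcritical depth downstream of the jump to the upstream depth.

q = Q/b = 13300/42.8 = 311 ft²/s; V₁ = q/y₁ = 84.7 ft/s. Fr₁ = V₁/√(g·y₁) = 7.79.
Bélanger equation: y₂/y₁ = ½[√(1 + 8Fr₁²) − 1] = ½[√486.3 − 1] = 10.5.

y₂/y₁ = 10.5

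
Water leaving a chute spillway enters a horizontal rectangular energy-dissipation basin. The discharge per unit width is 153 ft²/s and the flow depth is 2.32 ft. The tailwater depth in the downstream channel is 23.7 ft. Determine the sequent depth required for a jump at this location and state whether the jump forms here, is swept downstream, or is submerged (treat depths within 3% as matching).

V₁ = q/y₁ = 153/2.32 = 65.9 ft/s. Fr₁ = V₁/√(g·y₁) = 65.9/√(32.2×2.32) = 7.63.
Sequent-depth ratio: y₂/y₁ = ½[√(1 + 8Fr₁²) − 1] = ½[√466.8 − 1] = 10.3.
y₂ = 10.3 × 2.32 = 23.9 ft.
Tailwater y_tw = 23.7 ft: y_tw ≈ y₂, so the jump forms here.

y₂ = 23.9 ft; the jump forms here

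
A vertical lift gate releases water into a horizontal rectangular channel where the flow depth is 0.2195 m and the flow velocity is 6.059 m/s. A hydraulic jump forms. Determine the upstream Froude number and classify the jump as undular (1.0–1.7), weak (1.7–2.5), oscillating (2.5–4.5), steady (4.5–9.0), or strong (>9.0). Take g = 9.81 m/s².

Fr₁ = V₁/√(g·y₁) = 6.059/√(9.81×0.2195) = 4.129.
Fr₁ = 4.129 lies in the oscillating range.

Fr₁ = 4.129; oscillating jump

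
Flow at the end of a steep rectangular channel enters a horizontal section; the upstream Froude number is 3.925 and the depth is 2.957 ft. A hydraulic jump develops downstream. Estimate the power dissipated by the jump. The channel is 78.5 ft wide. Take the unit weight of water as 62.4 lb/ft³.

P = 9933 hp

Fr₁ = 3.925 (given).
Sequent-depth ratio: y₂/y₁ = ½[√(1 + 8Fr₁²) − 1] = ½[√124.25 − 1] = 5.073.
y₂ = 5.073 × 2.957 = 15.00 ft.
V₁ = Fr₁·√(g·y₁) = 3.925×√(32.2×2.957) = 38.30 ft/s; q = V₁·y₁ = 113.3 ft²/s. V₂ = q/y₂ = 113.3/15.00 = 7.549 ft/s. E₁ = y₁ + V₁²/2g = 25.73 ft; E₂ = y₂ + V₂²/2g = 15.89 ft. ΔE = E₁ − E₂ = 9.848 ft.
Q = q·b = 113.3 × 78.5 = 8890 cfs. P = γ·Q·ΔE/550 = 62.4 × 8890 × 9.848 / 550 = 9933 hp.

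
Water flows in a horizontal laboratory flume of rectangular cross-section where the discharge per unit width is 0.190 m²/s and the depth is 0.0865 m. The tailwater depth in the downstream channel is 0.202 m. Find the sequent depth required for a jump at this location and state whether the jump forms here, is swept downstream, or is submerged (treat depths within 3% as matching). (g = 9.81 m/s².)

V₁ = q/y₁ = 0.190/0.0865 = 2.20 m/s. Fr₁ = V₁/√(g·y₁) = 2.20/√(9.81×0.0865) = 2.38.
From the momentum equation for a rectangular channel, y₂/y₁ = ½[√(1 + 8Fr₁²) − 1] = ½[√46.49 − 1] = 2.91.
y₂ = 2.91 × 0.0865 = 0.252 m.
Tailwater y_tw = 0.202 m: y_tw < y₂, so the jump is swept downstream.

y₂ = 0.252 m; the jump is swept downstream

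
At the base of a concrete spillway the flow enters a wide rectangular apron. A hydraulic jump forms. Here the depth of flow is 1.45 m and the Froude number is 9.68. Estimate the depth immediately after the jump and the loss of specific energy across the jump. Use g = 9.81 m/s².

y₂ = 19.1 m; ΔE = 49.9 m

Fr₁ = 9.68 (given).
From the momentum equation for a rectangular channel, y₂/y₁ = ½[√(1 + 8Fr₁²) − 1] = ½[√750.6 − 1] = 13.2.
y₂ = 13.2 × 1.45 = 19.1 m.
Head loss: ΔE = (y₂ − y₁)³/(4y₁y₂) = (19.1 − 1.45)³/(4×1.45×19.1) = 5534/111 = 49.9 m.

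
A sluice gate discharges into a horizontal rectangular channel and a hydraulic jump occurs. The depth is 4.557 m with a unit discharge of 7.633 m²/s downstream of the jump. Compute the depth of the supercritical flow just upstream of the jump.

V₂ = q/y₂ = 7.633/4.557 = 1.675 m/s; Fr₂ = V₂/√(g·y₂) = 0.2505.
The Bélanger relation is symmetric: y₁/y₂ = ½[√(1 + 8Fr₂²) − 1] = ½[√1.5021 − 1] = 0.1128.
y₁ = 0.1128 × 4.557 = 0.5140 m.

y₁ = 0.5140 m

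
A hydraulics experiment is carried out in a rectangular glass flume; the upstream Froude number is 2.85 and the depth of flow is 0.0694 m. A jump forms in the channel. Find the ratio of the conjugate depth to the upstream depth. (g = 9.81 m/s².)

y₂/y₁ = 3.56

Fr₁ = 2.85 (given).
Bélanger equation: y₂/y₁ = ½[√(1 + 8Fr₁²) − 1] = ½[√65.98 − 1] = 3.56.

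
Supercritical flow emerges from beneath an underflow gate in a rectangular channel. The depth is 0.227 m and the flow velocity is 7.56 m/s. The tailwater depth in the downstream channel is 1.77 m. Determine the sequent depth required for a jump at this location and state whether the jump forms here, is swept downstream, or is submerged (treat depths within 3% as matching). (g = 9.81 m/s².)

y₂ = 1.52 m; the jump is submerged

Fr₁ = V₁/√(g·y₁) = 7.56/√(9.81×0.227) = 5.07.
From the momentum equation for a rectangular channel, y₂/y₁ = ½[√(1 + 8Fr₁²) − 1] = ½[√206.3 − 1] = 6.68.
y₂ = 6.68 × 0.227 = 1.52 m.
Tailwater y_tw = 1.77 m: y_tw > y₂, so the jump is submerged.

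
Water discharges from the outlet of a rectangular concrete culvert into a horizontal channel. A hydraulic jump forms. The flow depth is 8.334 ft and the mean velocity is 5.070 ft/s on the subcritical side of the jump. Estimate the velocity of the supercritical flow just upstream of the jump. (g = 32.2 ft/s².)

Fr₂ = V₂/√(g·y₂) = 5.070/√(32.2×8.334) = 0.3095.
The Bélanger relation is symmetric: y₁/y₂ = ½[√(1 + 8Fr₂²) − 1] = ½[√1.7663 − 1] = 0.1645.
y₁ = 0.1645 × 8.334 = 1.371 ft.
V₁ = q/y₁ = 42.25/1.371 = 30.82 ft/s.

V₁ = 30.82 ft/s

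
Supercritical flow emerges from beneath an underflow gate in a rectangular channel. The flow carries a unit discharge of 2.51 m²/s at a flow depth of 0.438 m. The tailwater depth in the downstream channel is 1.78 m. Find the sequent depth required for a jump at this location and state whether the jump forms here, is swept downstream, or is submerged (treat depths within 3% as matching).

y₂ = 1.51 m; the jump is submerged

V₁ = q/y₁ = 2.51/0.438 = 5.73 m/s. Fr₁ = V₁/√(g·y₁) = 5.73/√(9.81×0.438) = 2.76.
Sequent-depth ratio: y₂/y₁ = ½[√(1 + 8Fr₁²) − 1] = ½[√62.14 − 1] = 3.44.
y₂ = 3.44 × 0.438 = 1.51 m.
Tailwater y_tw = 1.78 m: y_tw > y₂, so the jump is submerged.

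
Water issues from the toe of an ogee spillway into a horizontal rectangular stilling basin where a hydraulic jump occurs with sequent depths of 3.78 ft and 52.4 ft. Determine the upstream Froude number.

Fr₁ = 10.1

For a rectangular channel the momentum equation gives q² = ½·g·y₁·y₂·(y₁ + y₂) = ½×32.2×3.78×52.4×56.2 = 179156.
q = √179156 = 423 ft²/s.
V₁ = q/y₁ = 112 ft/s; Fr₁ = V₁/√(g·y₁) = 10.1.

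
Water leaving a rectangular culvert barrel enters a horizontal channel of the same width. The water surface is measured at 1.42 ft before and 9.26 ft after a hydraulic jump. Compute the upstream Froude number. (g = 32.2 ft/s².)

Fr₁ = 4.95

For a rectangular channel the momentum equation gives q² = ½·g·y₁·y₂·(y₁ + y₂) = ½×32.2×1.42×9.26×10.7 = 2261.
q = √2261 = 47.5 ft²/s.
V₁ = q/y₁ = 33.5 ft/s; Fr₁ = V₁/√(g·y₁) = 4.95.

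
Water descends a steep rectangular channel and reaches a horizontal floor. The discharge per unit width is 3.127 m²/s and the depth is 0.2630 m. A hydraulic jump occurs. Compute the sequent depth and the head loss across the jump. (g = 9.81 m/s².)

V₁ = q/y₁ = 3.127/0.2630 = 11.89 m/s. Fr₁ = V₁/√(g·y₁) = 11.89/√(9.81×0.2630) = 7.402.
Sequent-depth ratio: y₂/y₁ = ½[√(1 + 8Fr₁²) − 1] = ½[√439.34 − 1] = 9.980.
y₂ = 9.980 × 0.2630 = 2.625 m.
Head loss: ΔE = (y₂ − y₁)³/(4y₁y₂) = (2.625 − 0.2630)³/(4×0.2630×2.625) = 13.17/2.761 = 4.771 m.

y₂ = 2.625 m; ΔE = 4.771 m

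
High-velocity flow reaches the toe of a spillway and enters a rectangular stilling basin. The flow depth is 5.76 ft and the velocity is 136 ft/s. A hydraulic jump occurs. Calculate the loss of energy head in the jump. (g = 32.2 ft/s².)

ΔE = 213 ft

Fr₁ = V₁/√(g·y₁) = 136/√(32.2×5.76) = 9.99.
By Bélanger, y₂/y₁ = ½[√(1 + 8Fr₁²) − 1] = ½[√798.8 − 1] = 13.6.
y₂ = 13.6 × 5.76 = 78.5 ft.
q = V₁·y₁ = 136 × 5.76 = 783 ft²/s. V₂ = q/y₂ = 783/78.5 = 9.98 ft/s. E₁ = y₁ + V₁²/2g = 293 ft; E₂ = y₂ + V₂²/2g = 80.1 ft. ΔE = E₁ − E₂ = 213 ft.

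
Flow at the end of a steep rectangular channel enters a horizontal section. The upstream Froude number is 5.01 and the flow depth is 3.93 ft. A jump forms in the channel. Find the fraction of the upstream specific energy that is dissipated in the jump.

ΔE/E₁ = 0.491 (49.1%)

Fr₁ = 5.01 (given).
From the momentum equation for a rectangular channel, y₂/y₁ = ½[√(1 + 8Fr₁²) − 1] = ½[√201.8 − 1] = 6.60.
y₂ = 6.60 × 3.93 = 25.9 ft.
E₁ = y₁(1 + Fr₁²/2) = 3.93×(1 + 5.01²/2) = 53.3 ft. ΔE = (y₂ − y₁)³/(4y₁y₂) = 26.2 ft. ΔE/E₁ = 26.2/53.3 = 0.491.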